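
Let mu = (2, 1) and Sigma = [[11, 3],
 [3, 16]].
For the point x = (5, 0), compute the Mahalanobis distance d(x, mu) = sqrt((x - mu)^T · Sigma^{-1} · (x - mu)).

Step 1 — centre the observation: (x - mu) = (3, -1).

Step 2 — invert Sigma. det(Sigma) = 11·16 - (3)² = 167.
  Sigma^{-1} = (1/det) · [[d, -b], [-b, a]] = [[0.0958, -0.018],
 [-0.018, 0.0659]].

Step 3 — form the quadratic (x - mu)^T · Sigma^{-1} · (x - mu):
  Sigma^{-1} · (x - mu) = (0.3054, -0.1198).
  (x - mu)^T · [Sigma^{-1} · (x - mu)] = (3)·(0.3054) + (-1)·(-0.1198) = 1.0359.

Step 4 — take square root: d = √(1.0359) ≈ 1.0178.

d(x, mu) = √(1.0359) ≈ 1.0178


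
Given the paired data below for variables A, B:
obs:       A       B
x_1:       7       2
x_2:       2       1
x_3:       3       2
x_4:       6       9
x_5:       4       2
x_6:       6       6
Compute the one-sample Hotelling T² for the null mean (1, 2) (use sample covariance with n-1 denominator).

Step 1 — sample mean vector:
  mean(A) = (7 + 2 + 3 + 6 + 4 + 6) / 6 = 28/6 = 4.6667
  mean(B) = (2 + 1 + 2 + 9 + 2 + 6) / 6 = 22/6 = 3.6667
  x̄ = (4.6667, 3.6667),  deviation x̄ - mu_0 = (4.6667, 3.6667) - (1, 2) = (3.6667, 1.6667).

Step 2 — sample covariance matrix, S[i,j] = (1/(n-1)) · Σ_k (x_{k,i} - mean_i) · (x_{k,j} - mean_j), divisor n-1 = 5:
  S[A,A] = ((2.3333)·(2.3333) + (-2.6667)·(-2.6667) + (-1.6667)·(-1.6667) + (1.3333)·(1.3333) + (-0.6667)·(-0.6667) + (1.3333)·(1.3333)) / 5 = 19.3333/5 = 3.8667
  S[A,B] = ((2.3333)·(-1.6667) + (-2.6667)·(-2.6667) + (-1.6667)·(-1.6667) + (1.3333)·(5.3333) + (-0.6667)·(-1.6667) + (1.3333)·(2.3333)) / 5 = 17.3333/5 = 3.4667
  S[B,B] = ((-1.6667)·(-1.6667) + (-2.6667)·(-2.6667) + (-1.6667)·(-1.6667) + (5.3333)·(5.3333) + (-1.6667)·(-1.6667) + (2.3333)·(2.3333)) / 5 = 49.3333/5 = 9.8667
  S = [[3.8667, 3.4667],
 [3.4667, 9.8667]].

Step 3 — invert S. det(S) = 3.8667·9.8667 - (3.4667)² = 26.1333.
  S^{-1} = (1/det) · [[d, -b], [-b, a]] = [[0.3776, -0.1327],
 [-0.1327, 0.148]].

Step 4 — quadratic form (x̄ - mu_0)^T · S^{-1} · (x̄ - mu_0):
  S^{-1} · (x̄ - mu_0) = (1.1633, -0.2398),
  (x̄ - mu_0)^T · [...] = (3.6667)·(1.1633) + (1.6667)·(-0.2398) = 3.8656.

Step 5 — scale by n: T² = 6 · 3.8656 = 23.1939.

T² ≈ 23.1939


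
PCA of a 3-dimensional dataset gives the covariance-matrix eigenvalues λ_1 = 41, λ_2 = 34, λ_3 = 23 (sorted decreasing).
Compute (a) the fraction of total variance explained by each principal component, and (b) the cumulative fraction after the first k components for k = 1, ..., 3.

Step 1 — total variance = trace(Sigma) = Σ λ_i = 41 + 34 + 23 = 98.

Step 2 — fraction explained by component i = λ_i / Σ λ:
  PC1: 41/98 = 0.4184
  PC2: 34/98 = 0.3469
  PC3: 23/98 = 0.2347

Step 3 — cumulative fraction after k components = (λ_1 + ... + λ_k) / Σ λ:
  k = 1: 41/98 = 0.4184
  k = 2: (41 + 34)/98 = 75/98 = 0.7653
  k = 3: (41 + 34 + 23)/98 = 98/98 = 1

Summary (fraction, with percent):

explained: PC1 0.4184 (41.84%), PC2 0.3469 (34.69%), PC3 0.2347 (23.47%);  cumulative: 0.4184, 0.7653, 1


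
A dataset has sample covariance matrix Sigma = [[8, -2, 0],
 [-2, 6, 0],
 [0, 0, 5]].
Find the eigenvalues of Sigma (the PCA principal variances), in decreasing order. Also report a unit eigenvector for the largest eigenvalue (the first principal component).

Step 1 — characteristic polynomial p(λ) = det(λI - Sigma) = λ³ - tr·λ² + c_1·λ - det, where tr = trace, c_1 = sum of the principal 2×2 minors, det = det(Sigma):
  tr = 8 + 6 + 5 = 19,
  c_1 = (8·6 - (-2)²) + (8·5 - (0)²) + (6·5 - (0)²) = 44 + 40 + 30 = 114,
  det = 8·(6·5 - (0)²) - (-2)·((-2)·5 - (0)·(0)) + (0)·((-2)·(0) - 6·(0)) = 8·(30) - (-2)·(-10) + (0)·(0) = 220.
  So p(λ) = λ³ - 19λ² + 114λ - 220.
Step 2 — look for an integer root (rational root theorem: any rational root is an integer divisor of 220). Testing λ = 5:
  p(5) = 125 - 475 + 570 - 220 = 0  ✓
  Dividing out (λ - 5): p(λ) = (λ - 5)(λ² - 14λ + 44).
Step 3 — remaining eigenvalues from the quadratic λ² - 14λ + 44 = 0:
  Δ = 14² - 4·44 = 196 - 176 = 20,  λ = (14 ± √20)/2 = (14 ± 4.4721)/2 ≈ 9.2361 or 4.7639.
  Sorted: λ_1 = 9.2361,  λ_2 = 5,  λ_3 = 4.7639  (check: sum = 19 = tr ✓).

Step 4 — unit eigenvector for λ_1 ≈ 9.2361: v spans the null space of (Sigma - λ_1 I), whose rows are
  r_1 = (-1.2361, -2, 0),  r_2 = (-2, -3.2361, 0),  r_3 = (0, 0, -4.2361).
  v is orthogonal to every row, so take v ∝ r_1 × r_3 = ((-2)·(-4.2361) - (0)·(0), (0)·(0) - (-1.2361)·(-4.2361), (-1.2361)·(0) - (-2)·(0)) ≈ (8.4721, -5.2361, 0).
  Let u = (8.4721, -5.2361, 0).
  ||u|| = √((8.4721)² + (-5.2361)² + (0)²) = √(99.1935) ≈ 9.9596,  v_1 = u/||u|| ≈ (0.8507, -0.5257, 0) (||v_1|| = 1).

λ_1 = 9.2361,  λ_2 = 5,  λ_3 = 4.7639;  v_1 ≈ (0.8507, -0.5257, 0)


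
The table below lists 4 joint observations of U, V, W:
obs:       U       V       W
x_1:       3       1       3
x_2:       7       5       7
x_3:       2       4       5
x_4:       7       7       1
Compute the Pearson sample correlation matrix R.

Step 1 — column means:
  mean(U) = (3 + 7 + 2 + 7) / 4 = 19/4 = 4.75
  mean(V) = (1 + 5 + 4 + 7) / 4 = 17/4 = 4.25
  mean(W) = (3 + 7 + 5 + 1) / 4 = 16/4 = 4

Step 2 — sample variances and covariances s[i,j] = (1/(n-1)) · Σ_k (x_{k,i} - mean_i) · (x_{k,j} - mean_j), with n-1 = 3:
  s[U,U] = ((-1.75)·(-1.75) + (2.25)·(2.25) + (-2.75)·(-2.75) + (2.25)·(2.25)) / 3 = 20.75/3 = 6.9167
  s[U,V] = ((-1.75)·(-3.25) + (2.25)·(0.75) + (-2.75)·(-0.25) + (2.25)·(2.75)) / 3 = 14.25/3 = 4.75
  s[U,W] = ((-1.75)·(-1) + (2.25)·(3) + (-2.75)·(1) + (2.25)·(-3)) / 3 = -1/3 = -0.3333
  s[V,V] = ((-3.25)·(-3.25) + (0.75)·(0.75) + (-0.25)·(-0.25) + (2.75)·(2.75)) / 3 = 18.75/3 = 6.25
  s[V,W] = ((-3.25)·(-1) + (0.75)·(3) + (-0.25)·(1) + (2.75)·(-3)) / 3 = -3/3 = -1
  s[W,W] = ((-1)·(-1) + (3)·(3) + (1)·(1) + (-3)·(-3)) / 3 = 20/3 = 6.6667
  Sample standard deviations s_i = √(s[i,i]):
  s(U) = √(6.9167) = 2.63
  s(V) = √(6.25) = 2.5
  s(W) = √(6.6667) = 2.582

Step 3 — r_{ij} = s_{ij} / (s_i · s_j):
  r[U,U] = 1 (diagonal).
  r[U,V] = 4.75 / (2.63 · 2.5) = 4.75 / 6.5749 = 0.7224
  r[U,W] = -0.3333 / (2.63 · 2.582) = -0.3333 / 6.7905 = -0.0491
  r[V,V] = 1 (diagonal).
  r[V,W] = -1 / (2.5 · 2.582) = -1 / 6.455 = -0.1549
  r[W,W] = 1 (diagonal).

R is symmetric with unit diagonal. Assembling:

R = [[1, 0.7224, -0.0491],
 [0.7224, 1, -0.1549],
 [-0.0491, -0.1549, 1]]


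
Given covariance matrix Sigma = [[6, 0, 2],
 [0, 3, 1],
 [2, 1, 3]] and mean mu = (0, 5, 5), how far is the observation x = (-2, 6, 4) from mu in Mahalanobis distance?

Step 1 — centre the observation: (x - mu) = (-2, 1, -1).

Step 2 — invert Sigma (cofactor / det for 3×3, or solve directly):
  Sigma^{-1} = [[0.2222, 0.0556, -0.1667],
 [0.0556, 0.3889, -0.1667],
 [-0.1667, -0.1667, 0.5]].

Step 3 — form the quadratic (x - mu)^T · Sigma^{-1} · (x - mu):
  Sigma^{-1} · (x - mu) = (-0.2222, 0.4444, -0.3333).
  (x - mu)^T · [Sigma^{-1} · (x - mu)] = (-2)·(-0.2222) + (1)·(0.4444) + (-1)·(-0.3333) = 1.2222.

Step 4 — take square root: d = √(1.2222) ≈ 1.1055.

d(x, mu) = √(1.2222) ≈ 1.1055


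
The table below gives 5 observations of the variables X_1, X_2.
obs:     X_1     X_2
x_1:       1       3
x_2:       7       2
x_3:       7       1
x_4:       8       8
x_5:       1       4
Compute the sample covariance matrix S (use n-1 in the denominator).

Step 1 — column means:
  mean(X_1) = (1 + 7 + 7 + 8 + 1) / 5 = 24/5 = 4.8
  mean(X_2) = (3 + 2 + 1 + 8 + 4) / 5 = 18/5 = 3.6

Step 2 — sample covariance S[i,j] = (1/(n-1)) · Σ_k (x_{k,i} - mean_i) · (x_{k,j} - mean_j), with n-1 = 4.
  S[X_1,X_1] = ((-3.8)·(-3.8) + (2.2)·(2.2) + (2.2)·(2.2) + (3.2)·(3.2) + (-3.8)·(-3.8)) / 4 = 48.8/4 = 12.2
  S[X_1,X_2] = ((-3.8)·(-0.6) + (2.2)·(-1.6) + (2.2)·(-2.6) + (3.2)·(4.4) + (-3.8)·(0.4)) / 4 = 5.6/4 = 1.4
  S[X_2,X_2] = ((-0.6)·(-0.6) + (-1.6)·(-1.6) + (-2.6)·(-2.6) + (4.4)·(4.4) + (0.4)·(0.4)) / 4 = 29.2/4 = 7.3

S is symmetric (S[j,i] = S[i,j]). Assembling:

S = [[12.2, 1.4],
 [1.4, 7.3]]


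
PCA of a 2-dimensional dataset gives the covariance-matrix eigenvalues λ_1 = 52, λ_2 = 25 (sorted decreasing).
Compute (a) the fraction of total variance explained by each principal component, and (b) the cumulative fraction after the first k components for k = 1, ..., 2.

Step 1 — total variance = trace(Sigma) = Σ λ_i = 52 + 25 = 77.

Step 2 — fraction explained by component i = λ_i / Σ λ:
  PC1: 52/77 = 0.6753
  PC2: 25/77 = 0.3247

Step 3 — cumulative fraction after k components = (λ_1 + ... + λ_k) / Σ λ:
  k = 1: 52/77 = 0.6753
  k = 2: (52 + 25)/77 = 77/77 = 1

Summary (fraction, with percent):

explained: PC1 0.6753 (67.53%), PC2 0.3247 (32.47%);  cumulative: 0.6753, 1


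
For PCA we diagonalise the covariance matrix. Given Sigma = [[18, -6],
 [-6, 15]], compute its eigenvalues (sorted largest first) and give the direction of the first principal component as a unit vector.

Step 1 — characteristic polynomial of 2×2 Sigma:
  det(Sigma - λI) = λ² - trace · λ + det = 0.
  trace = 18 + 15 = 33, det = 18·15 - (-6)² = 234.
Step 2 — discriminant:
  Δ = trace² - 4·det = 1089 - 936 = 153.
Step 3 — eigenvalues:
  λ = (trace ± √Δ)/2 = (33 ± 12.3693)/2,
  λ_1 = 22.6847,  λ_2 = 10.3153.

Step 4 — unit eigenvector for λ_1: solve (Sigma - λ_1 I)v = 0. First row:
  (18 - 22.6847)·v_x + (-6)·v_y = 0, i.e. (-4.6847)·v_x + (-6)·v_y = 0,
  so v ∝ (b, λ_1 - a) = (-6, 4.6847); multiply by -1 so the first entry is positive: u = (6, -4.6847).
  ||u|| = √((6)² + (-4.6847)²) = √(57.946) ≈ 7.6122,
  v_1 = u/||u|| ≈ (0.7882, -0.6154) (||v_1|| = 1).

λ_1 = 22.6847,  λ_2 = 10.3153;  v_1 ≈ (0.7882, -0.6154)


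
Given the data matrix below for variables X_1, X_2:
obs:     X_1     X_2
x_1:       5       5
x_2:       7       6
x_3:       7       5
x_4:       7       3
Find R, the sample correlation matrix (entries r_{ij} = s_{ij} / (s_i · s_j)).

Step 1 — column means:
  mean(X_1) = (5 + 7 + 7 + 7) / 4 = 26/4 = 6.5
  mean(X_2) = (5 + 6 + 5 + 3) / 4 = 19/4 = 4.75

Step 2 — sample variances and covariances s[i,j] = (1/(n-1)) · Σ_k (x_{k,i} - mean_i) · (x_{k,j} - mean_j), with n-1 = 3:
  s[X_1,X_1] = ((-1.5)·(-1.5) + (0.5)·(0.5) + (0.5)·(0.5) + (0.5)·(0.5)) / 3 = 3/3 = 1
  s[X_1,X_2] = ((-1.5)·(0.25) + (0.5)·(1.25) + (0.5)·(0.25) + (0.5)·(-1.75)) / 3 = -0.5/3 = -0.1667
  s[X_2,X_2] = ((0.25)·(0.25) + (1.25)·(1.25) + (0.25)·(0.25) + (-1.75)·(-1.75)) / 3 = 4.75/3 = 1.5833
  Sample standard deviations s_i = √(s[i,i]):
  s(X_1) = √(1) = 1
  s(X_2) = √(1.5833) = 1.2583

Step 3 — r_{ij} = s_{ij} / (s_i · s_j):
  r[X_1,X_1] = 1 (diagonal).
  r[X_1,X_2] = -0.1667 / (1 · 1.2583) = -0.1667 / 1.2583 = -0.1325
  r[X_2,X_2] = 1 (diagonal).

R is symmetric with unit diagonal. Assembling:

R = [[1, -0.1325],
 [-0.1325, 1]]


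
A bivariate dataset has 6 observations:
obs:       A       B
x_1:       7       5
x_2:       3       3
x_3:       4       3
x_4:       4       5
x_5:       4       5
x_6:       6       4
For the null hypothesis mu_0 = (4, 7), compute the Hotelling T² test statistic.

Step 1 — sample mean vector:
  mean(A) = (7 + 3 + 4 + 4 + 4 + 6) / 6 = 28/6 = 4.6667
  mean(B) = (5 + 3 + 3 + 5 + 5 + 4) / 6 = 25/6 = 4.1667
  x̄ = (4.6667, 4.1667),  deviation x̄ - mu_0 = (4.6667, 4.1667) - (4, 7) = (0.6667, -2.8333).

Step 2 — sample covariance matrix, S[i,j] = (1/(n-1)) · Σ_k (x_{k,i} - mean_i) · (x_{k,j} - mean_j), divisor n-1 = 5:
  S[A,A] = ((2.3333)·(2.3333) + (-1.6667)·(-1.6667) + (-0.6667)·(-0.6667) + (-0.6667)·(-0.6667) + (-0.6667)·(-0.6667) + (1.3333)·(1.3333)) / 5 = 11.3333/5 = 2.2667
  S[A,B] = ((2.3333)·(0.8333) + (-1.6667)·(-1.1667) + (-0.6667)·(-1.1667) + (-0.6667)·(0.8333) + (-0.6667)·(0.8333) + (1.3333)·(-0.1667)) / 5 = 3.3333/5 = 0.6667
  S[B,B] = ((0.8333)·(0.8333) + (-1.1667)·(-1.1667) + (-1.1667)·(-1.1667) + (0.8333)·(0.8333) + (0.8333)·(0.8333) + (-0.1667)·(-0.1667)) / 5 = 4.8333/5 = 0.9667
  S = [[2.2667, 0.6667],
 [0.6667, 0.9667]].

Step 3 — invert S. det(S) = 2.2667·0.9667 - (0.6667)² = 1.7467.
  S^{-1} = (1/det) · [[d, -b], [-b, a]] = [[0.5534, -0.3817],
 [-0.3817, 1.2977]].

Step 4 — quadratic form (x̄ - mu_0)^T · S^{-1} · (x̄ - mu_0):
  S^{-1} · (x̄ - mu_0) = (1.4504, -3.9313),
  (x̄ - mu_0)^T · [...] = (0.6667)·(1.4504) + (-2.8333)·(-3.9313) = 12.1056.

Step 5 — scale by n: T² = 6 · 12.1056 = 72.6336.

T² ≈ 72.6336


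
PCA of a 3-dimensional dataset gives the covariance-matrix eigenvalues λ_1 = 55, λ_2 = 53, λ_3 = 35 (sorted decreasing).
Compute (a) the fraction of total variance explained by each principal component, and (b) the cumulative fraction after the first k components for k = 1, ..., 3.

Step 1 — total variance = trace(Sigma) = Σ λ_i = 55 + 53 + 35 = 143.

Step 2 — fraction explained by component i = λ_i / Σ λ:
  PC1: 55/143 = 0.3846
  PC2: 53/143 = 0.3706
  PC3: 35/143 = 0.2448

Step 3 — cumulative fraction after k components = (λ_1 + ... + λ_k) / Σ λ:
  k = 1: 55/143 = 0.3846
  k = 2: (55 + 53)/143 = 108/143 = 0.7552
  k = 3: (55 + 53 + 35)/143 = 143/143 = 1

Summary (fraction, with percent):

explained: PC1 0.3846 (38.46%), PC2 0.3706 (37.06%), PC3 0.2448 (24.48%);  cumulative: 0.3846, 0.7552, 1


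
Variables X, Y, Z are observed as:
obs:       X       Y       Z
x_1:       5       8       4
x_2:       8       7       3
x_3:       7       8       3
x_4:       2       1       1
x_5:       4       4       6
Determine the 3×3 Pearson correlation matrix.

Step 1 — column means:
  mean(X) = (5 + 8 + 7 + 2 + 4) / 5 = 26/5 = 5.2
  mean(Y) = (8 + 7 + 8 + 1 + 4) / 5 = 28/5 = 5.6
  mean(Z) = (4 + 3 + 3 + 1 + 6) / 5 = 17/5 = 3.4

Step 2 — sample variances and covariances s[i,j] = (1/(n-1)) · Σ_k (x_{k,i} - mean_i) · (x_{k,j} - mean_j), with n-1 = 4:
  s[X,X] = ((-0.2)·(-0.2) + (2.8)·(2.8) + (1.8)·(1.8) + (-3.2)·(-3.2) + (-1.2)·(-1.2)) / 4 = 22.8/4 = 5.7
  s[X,Y] = ((-0.2)·(2.4) + (2.8)·(1.4) + (1.8)·(2.4) + (-3.2)·(-4.6) + (-1.2)·(-1.6)) / 4 = 24.4/4 = 6.1
  s[X,Z] = ((-0.2)·(0.6) + (2.8)·(-0.4) + (1.8)·(-0.4) + (-3.2)·(-2.4) + (-1.2)·(2.6)) / 4 = 2.6/4 = 0.65
  s[Y,Y] = ((2.4)·(2.4) + (1.4)·(1.4) + (2.4)·(2.4) + (-4.6)·(-4.6) + (-1.6)·(-1.6)) / 4 = 37.2/4 = 9.3
  s[Y,Z] = ((2.4)·(0.6) + (1.4)·(-0.4) + (2.4)·(-0.4) + (-4.6)·(-2.4) + (-1.6)·(2.6)) / 4 = 6.8/4 = 1.7
  s[Z,Z] = ((0.6)·(0.6) + (-0.4)·(-0.4) + (-0.4)·(-0.4) + (-2.4)·(-2.4) + (2.6)·(2.6)) / 4 = 13.2/4 = 3.3
  Sample standard deviations s_i = √(s[i,i]):
  s(X) = √(5.7) = 2.3875
  s(Y) = √(9.3) = 3.0496
  s(Z) = √(3.3) = 1.8166

Step 3 — r_{ij} = s_{ij} / (s_i · s_j):
  r[X,X] = 1 (diagonal).
  r[X,Y] = 6.1 / (2.3875 · 3.0496) = 6.1 / 7.2808 = 0.8378
  r[X,Z] = 0.65 / (2.3875 · 1.8166) = 0.65 / 4.337 = 0.1499
  r[Y,Y] = 1 (diagonal).
  r[Y,Z] = 1.7 / (3.0496 · 1.8166) = 1.7 / 5.5399 = 0.3069
  r[Z,Z] = 1 (diagonal).

R is symmetric with unit diagonal. Assembling:

R = [[1, 0.8378, 0.1499],
 [0.8378, 1, 0.3069],
 [0.1499, 0.3069, 1]]


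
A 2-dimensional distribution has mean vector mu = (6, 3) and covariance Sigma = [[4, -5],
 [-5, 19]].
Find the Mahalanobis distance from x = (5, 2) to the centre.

Step 1 — centre the observation: (x - mu) = (-1, -1).

Step 2 — invert Sigma. det(Sigma) = 4·19 - (-5)² = 51.
  Sigma^{-1} = (1/det) · [[d, -b], [-b, a]] = [[0.3725, 0.098],
 [0.098, 0.0784]].

Step 3 — form the quadratic (x - mu)^T · Sigma^{-1} · (x - mu):
  Sigma^{-1} · (x - mu) = (-0.4706, -0.1765).
  (x - mu)^T · [Sigma^{-1} · (x - mu)] = (-1)·(-0.4706) + (-1)·(-0.1765) = 0.6471.

Step 4 — take square root: d = √(0.6471) ≈ 0.8044.

d(x, mu) = √(0.6471) ≈ 0.8044


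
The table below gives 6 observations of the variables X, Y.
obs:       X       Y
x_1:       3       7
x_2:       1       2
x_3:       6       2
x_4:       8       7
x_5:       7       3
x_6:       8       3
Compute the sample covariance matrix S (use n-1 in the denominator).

Step 1 — column means:
  mean(X) = (3 + 1 + 6 + 8 + 7 + 8) / 6 = 33/6 = 5.5
  mean(Y) = (7 + 2 + 2 + 7 + 3 + 3) / 6 = 24/6 = 4

Step 2 — sample covariance S[i,j] = (1/(n-1)) · Σ_k (x_{k,i} - mean_i) · (x_{k,j} - mean_j), with n-1 = 5.
  S[X,X] = ((-2.5)·(-2.5) + (-4.5)·(-4.5) + (0.5)·(0.5) + (2.5)·(2.5) + (1.5)·(1.5) + (2.5)·(2.5)) / 5 = 41.5/5 = 8.3
  S[X,Y] = ((-2.5)·(3) + (-4.5)·(-2) + (0.5)·(-2) + (2.5)·(3) + (1.5)·(-1) + (2.5)·(-1)) / 5 = 4/5 = 0.8
  S[Y,Y] = ((3)·(3) + (-2)·(-2) + (-2)·(-2) + (3)·(3) + (-1)·(-1) + (-1)·(-1)) / 5 = 28/5 = 5.6

S is symmetric (S[j,i] = S[i,j]). Assembling:

S = [[8.3, 0.8],
 [0.8, 5.6]]


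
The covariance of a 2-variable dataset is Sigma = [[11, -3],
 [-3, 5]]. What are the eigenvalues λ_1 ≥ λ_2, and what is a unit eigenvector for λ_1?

Step 1 — characteristic polynomial of 2×2 Sigma:
  det(Sigma - λI) = λ² - trace · λ + det = 0.
  trace = 11 + 5 = 16, det = 11·5 - (-3)² = 46.
Step 2 — discriminant:
  Δ = trace² - 4·det = 256 - 184 = 72.
Step 3 — eigenvalues:
  λ = (trace ± √Δ)/2 = (16 ± 8.4853)/2,
  λ_1 = 12.2426,  λ_2 = 3.7574.

Step 4 — unit eigenvector for λ_1: solve (Sigma - λ_1 I)v = 0. First row:
  (11 - 12.2426)·v_x + (-3)·v_y = 0, i.e. (-1.2426)·v_x + (-3)·v_y = 0,
  so v ∝ (b, λ_1 - a) = (-3, 1.2426); multiply by -1 so the first entry is positive: u = (3, -1.2426).
  ||u|| = √((3)² + (-1.2426)²) = √(10.5442) ≈ 3.2472,
  v_1 = u/||u|| ≈ (0.9239, -0.3827) (||v_1|| = 1).

λ_1 = 12.2426,  λ_2 = 3.7574;  v_1 ≈ (0.9239, -0.3827)


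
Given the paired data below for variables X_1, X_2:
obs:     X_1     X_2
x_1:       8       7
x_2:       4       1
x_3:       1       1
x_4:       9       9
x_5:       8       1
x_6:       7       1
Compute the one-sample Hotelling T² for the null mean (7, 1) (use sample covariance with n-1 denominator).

Step 1 — sample mean vector:
  mean(X_1) = (8 + 4 + 1 + 9 + 8 + 7) / 6 = 37/6 = 6.1667
  mean(X_2) = (7 + 1 + 1 + 9 + 1 + 1) / 6 = 20/6 = 3.3333
  x̄ = (6.1667, 3.3333),  deviation x̄ - mu_0 = (6.1667, 3.3333) - (7, 1) = (-0.8333, 2.3333).

Step 2 — sample covariance matrix, S[i,j] = (1/(n-1)) · Σ_k (x_{k,i} - mean_i) · (x_{k,j} - mean_j), divisor n-1 = 5:
  S[X_1,X_1] = ((1.8333)·(1.8333) + (-2.1667)·(-2.1667) + (-5.1667)·(-5.1667) + (2.8333)·(2.8333) + (1.8333)·(1.8333) + (0.8333)·(0.8333)) / 5 = 46.8333/5 = 9.3667
  S[X_1,X_2] = ((1.8333)·(3.6667) + (-2.1667)·(-2.3333) + (-5.1667)·(-2.3333) + (2.8333)·(5.6667) + (1.8333)·(-2.3333) + (0.8333)·(-2.3333)) / 5 = 33.6667/5 = 6.7333
  S[X_2,X_2] = ((3.6667)·(3.6667) + (-2.3333)·(-2.3333) + (-2.3333)·(-2.3333) + (5.6667)·(5.6667) + (-2.3333)·(-2.3333) + (-2.3333)·(-2.3333)) / 5 = 67.3333/5 = 13.4667
  S = [[9.3667, 6.7333],
 [6.7333, 13.4667]].

Step 3 — invert S. det(S) = 9.3667·13.4667 - (6.7333)² = 80.8.
  S^{-1} = (1/det) · [[d, -b], [-b, a]] = [[0.1667, -0.0833],
 [-0.0833, 0.1159]].

Step 4 — quadratic form (x̄ - mu_0)^T · S^{-1} · (x̄ - mu_0):
  S^{-1} · (x̄ - mu_0) = (-0.3333, 0.3399),
  (x̄ - mu_0)^T · [...] = (-0.8333)·(-0.3333) + (2.3333)·(0.3399) = 1.071.

Step 5 — scale by n: T² = 6 · 1.071 = 6.4257.

T² ≈ 6.4257


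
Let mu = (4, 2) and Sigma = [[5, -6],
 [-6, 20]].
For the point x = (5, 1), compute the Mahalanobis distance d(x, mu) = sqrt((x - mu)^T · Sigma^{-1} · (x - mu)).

Step 1 — centre the observation: (x - mu) = (1, -1).

Step 2 — invert Sigma. det(Sigma) = 5·20 - (-6)² = 64.
  Sigma^{-1} = (1/det) · [[d, -b], [-b, a]] = [[0.3125, 0.0938],
 [0.0938, 0.0781]].

Step 3 — form the quadratic (x - mu)^T · Sigma^{-1} · (x - mu):
  Sigma^{-1} · (x - mu) = (0.2188, 0.0156).
  (x - mu)^T · [Sigma^{-1} · (x - mu)] = (1)·(0.2188) + (-1)·(0.0156) = 0.2031.

Step 4 — take square root: d = √(0.2031) ≈ 0.4507.

d(x, mu) = √(0.2031) ≈ 0.4507


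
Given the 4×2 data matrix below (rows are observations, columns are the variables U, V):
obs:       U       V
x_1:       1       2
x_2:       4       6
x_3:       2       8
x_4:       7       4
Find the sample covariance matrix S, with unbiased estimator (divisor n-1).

Step 1 — column means:
  mean(U) = (1 + 4 + 2 + 7) / 4 = 14/4 = 3.5
  mean(V) = (2 + 6 + 8 + 4) / 4 = 20/4 = 5

Step 2 — sample covariance S[i,j] = (1/(n-1)) · Σ_k (x_{k,i} - mean_i) · (x_{k,j} - mean_j), with n-1 = 3.
  S[U,U] = ((-2.5)·(-2.5) + (0.5)·(0.5) + (-1.5)·(-1.5) + (3.5)·(3.5)) / 3 = 21/3 = 7
  S[U,V] = ((-2.5)·(-3) + (0.5)·(1) + (-1.5)·(3) + (3.5)·(-1)) / 3 = 0/3 = 0
  S[V,V] = ((-3)·(-3) + (1)·(1) + (3)·(3) + (-1)·(-1)) / 3 = 20/3 = 6.6667

S is symmetric (S[j,i] = S[i,j]). Assembling:

S = [[7, 0],
 [0, 6.6667]]


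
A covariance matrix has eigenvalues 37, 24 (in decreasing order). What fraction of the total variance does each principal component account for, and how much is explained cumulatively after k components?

Step 1 — total variance = trace(Sigma) = Σ λ_i = 37 + 24 = 61.

Step 2 — fraction explained by component i = λ_i / Σ λ:
  PC1: 37/61 = 0.6066
  PC2: 24/61 = 0.3934

Step 3 — cumulative fraction after k components = (λ_1 + ... + λ_k) / Σ λ:
  k = 1: 37/61 = 0.6066
  k = 2: (37 + 24)/61 = 61/61 = 1

Summary (fraction, with percent):

explained: PC1 0.6066 (60.66%), PC2 0.3934 (39.34%);  cumulative: 0.6066, 1


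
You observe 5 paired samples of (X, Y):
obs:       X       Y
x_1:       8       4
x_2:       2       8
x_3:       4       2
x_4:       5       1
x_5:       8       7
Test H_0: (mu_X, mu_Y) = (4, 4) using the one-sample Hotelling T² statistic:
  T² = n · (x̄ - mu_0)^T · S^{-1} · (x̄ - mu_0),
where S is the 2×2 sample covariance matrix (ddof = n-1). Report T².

Step 1 — sample mean vector:
  mean(X) = (8 + 2 + 4 + 5 + 8) / 5 = 27/5 = 5.4
  mean(Y) = (4 + 8 + 2 + 1 + 7) / 5 = 22/5 = 4.4
  x̄ = (5.4, 4.4),  deviation x̄ - mu_0 = (5.4, 4.4) - (4, 4) = (1.4, 0.4).

Step 2 — sample covariance matrix, S[i,j] = (1/(n-1)) · Σ_k (x_{k,i} - mean_i) · (x_{k,j} - mean_j), divisor n-1 = 4:
  S[X,X] = ((2.6)·(2.6) + (-3.4)·(-3.4) + (-1.4)·(-1.4) + (-0.4)·(-0.4) + (2.6)·(2.6)) / 4 = 27.2/4 = 6.8
  S[X,Y] = ((2.6)·(-0.4) + (-3.4)·(3.6) + (-1.4)·(-2.4) + (-0.4)·(-3.4) + (2.6)·(2.6)) / 4 = -1.8/4 = -0.45
  S[Y,Y] = ((-0.4)·(-0.4) + (3.6)·(3.6) + (-2.4)·(-2.4) + (-3.4)·(-3.4) + (2.6)·(2.6)) / 4 = 37.2/4 = 9.3
  S = [[6.8, -0.45],
 [-0.45, 9.3]].

Step 3 — invert S. det(S) = 6.8·9.3 - (-0.45)² = 63.0375.
  S^{-1} = (1/det) · [[d, -b], [-b, a]] = [[0.1475, 0.0071],
 [0.0071, 0.1079]].

Step 4 — quadratic form (x̄ - mu_0)^T · S^{-1} · (x̄ - mu_0):
  S^{-1} · (x̄ - mu_0) = (0.2094, 0.0531),
  (x̄ - mu_0)^T · [...] = (1.4)·(0.2094) + (0.4)·(0.0531) = 0.3144.

Step 5 — scale by n: T² = 5 · 0.3144 = 1.5721.

T² ≈ 1.5721


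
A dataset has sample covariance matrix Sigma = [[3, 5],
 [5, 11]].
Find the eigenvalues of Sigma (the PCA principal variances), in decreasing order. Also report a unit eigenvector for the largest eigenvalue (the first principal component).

Step 1 — characteristic polynomial of 2×2 Sigma:
  det(Sigma - λI) = λ² - trace · λ + det = 0.
  trace = 3 + 11 = 14, det = 3·11 - (5)² = 8.
Step 2 — discriminant:
  Δ = trace² - 4·det = 196 - 32 = 164.
Step 3 — eigenvalues:
  λ = (trace ± √Δ)/2 = (14 ± 12.8062)/2,
  λ_1 = 13.4031,  λ_2 = 0.5969.

Step 4 — unit eigenvector for λ_1: solve (Sigma - λ_1 I)v = 0. First row:
  (3 - 13.4031)·v_x + (5)·v_y = 0, i.e. (-10.4031)·v_x + (5)·v_y = 0,
  so v ∝ (b, λ_1 - a) = (5, 10.4031) = u.
  ||u|| = √((5)² + (10.4031)²) = √(133.225) ≈ 11.5423,
  v_1 = u/||u|| ≈ (0.4332, 0.9013) (||v_1|| = 1).

λ_1 = 13.4031,  λ_2 = 0.5969;  v_1 ≈ (0.4332, 0.9013)


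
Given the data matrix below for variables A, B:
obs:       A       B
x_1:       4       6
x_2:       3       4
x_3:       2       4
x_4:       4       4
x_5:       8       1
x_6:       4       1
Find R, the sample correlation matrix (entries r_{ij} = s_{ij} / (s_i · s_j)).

Step 1 — column means:
  mean(A) = (4 + 3 + 2 + 4 + 8 + 4) / 6 = 25/6 = 4.1667
  mean(B) = (6 + 4 + 4 + 4 + 1 + 1) / 6 = 20/6 = 3.3333

Step 2 — sample variances and covariances s[i,j] = (1/(n-1)) · Σ_k (x_{k,i} - mean_i) · (x_{k,j} - mean_j), with n-1 = 5:
  s[A,A] = ((-0.1667)·(-0.1667) + (-1.1667)·(-1.1667) + (-2.1667)·(-2.1667) + (-0.1667)·(-0.1667) + (3.8333)·(3.8333) + (-0.1667)·(-0.1667)) / 5 = 20.8333/5 = 4.1667
  s[A,B] = ((-0.1667)·(2.6667) + (-1.1667)·(0.6667) + (-2.1667)·(0.6667) + (-0.1667)·(0.6667) + (3.8333)·(-2.3333) + (-0.1667)·(-2.3333)) / 5 = -11.3333/5 = -2.2667
  s[B,B] = ((2.6667)·(2.6667) + (0.6667)·(0.6667) + (0.6667)·(0.6667) + (0.6667)·(0.6667) + (-2.3333)·(-2.3333) + (-2.3333)·(-2.3333)) / 5 = 19.3333/5 = 3.8667
  Sample standard deviations s_i = √(s[i,i]):
  s(A) = √(4.1667) = 2.0412
  s(B) = √(3.8667) = 1.9664

Step 3 — r_{ij} = s_{ij} / (s_i · s_j):
  r[A,A] = 1 (diagonal).
  r[A,B] = -2.2667 / (2.0412 · 1.9664) = -2.2667 / 4.0139 = -0.5647
  r[B,B] = 1 (diagonal).

R is symmetric with unit diagonal. Assembling:

R = [[1, -0.5647],
 [-0.5647, 1]]


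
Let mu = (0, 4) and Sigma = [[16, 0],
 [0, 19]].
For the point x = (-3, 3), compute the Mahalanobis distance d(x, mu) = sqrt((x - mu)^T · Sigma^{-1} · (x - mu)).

Step 1 — centre the observation: (x - mu) = (-3, -1).

Step 2 — invert Sigma. det(Sigma) = 16·19 - (0)² = 304.
  Sigma^{-1} = (1/det) · [[d, -b], [-b, a]] = [[0.0625, 0],
 [0, 0.0526]].

Step 3 — form the quadratic (x - mu)^T · Sigma^{-1} · (x - mu):
  Sigma^{-1} · (x - mu) = (-0.1875, -0.0526).
  (x - mu)^T · [Sigma^{-1} · (x - mu)] = (-3)·(-0.1875) + (-1)·(-0.0526) = 0.6151.

Step 4 — take square root: d = √(0.6151) ≈ 0.7843.

d(x, mu) = √(0.6151) ≈ 0.7843


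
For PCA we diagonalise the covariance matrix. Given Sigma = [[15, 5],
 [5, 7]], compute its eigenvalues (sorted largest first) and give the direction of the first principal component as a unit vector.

Step 1 — characteristic polynomial of 2×2 Sigma:
  det(Sigma - λI) = λ² - trace · λ + det = 0.
  trace = 15 + 7 = 22, det = 15·7 - (5)² = 80.
Step 2 — discriminant:
  Δ = trace² - 4·det = 484 - 320 = 164.
Step 3 — eigenvalues:
  λ = (trace ± √Δ)/2 = (22 ± 12.8062)/2,
  λ_1 = 17.4031,  λ_2 = 4.5969.

Step 4 — unit eigenvector for λ_1: solve (Sigma - λ_1 I)v = 0. First row:
  (15 - 17.4031)·v_x + (5)·v_y = 0, i.e. (-2.4031)·v_x + (5)·v_y = 0,
  so v ∝ (b, λ_1 - a) = (5, 2.4031) = u.
  ||u|| = √((5)² + (2.4031)²) = √(30.775) ≈ 5.5475,
  v_1 = u/||u|| ≈ (0.9013, 0.4332) (||v_1|| = 1).

λ_1 = 17.4031,  λ_2 = 4.5969;  v_1 ≈ (0.9013, 0.4332)


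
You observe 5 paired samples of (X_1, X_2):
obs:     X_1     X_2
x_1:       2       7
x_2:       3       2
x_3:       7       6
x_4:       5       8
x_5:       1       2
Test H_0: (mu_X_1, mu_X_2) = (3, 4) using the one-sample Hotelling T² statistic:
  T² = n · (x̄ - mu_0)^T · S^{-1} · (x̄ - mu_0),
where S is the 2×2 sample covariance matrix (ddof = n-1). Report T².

Step 1 — sample mean vector:
  mean(X_1) = (2 + 3 + 7 + 5 + 1) / 5 = 18/5 = 3.6
  mean(X_2) = (7 + 2 + 6 + 8 + 2) / 5 = 25/5 = 5
  x̄ = (3.6, 5),  deviation x̄ - mu_0 = (3.6, 5) - (3, 4) = (0.6, 1).

Step 2 — sample covariance matrix, S[i,j] = (1/(n-1)) · Σ_k (x_{k,i} - mean_i) · (x_{k,j} - mean_j), divisor n-1 = 4:
  S[X_1,X_1] = ((-1.6)·(-1.6) + (-0.6)·(-0.6) + (3.4)·(3.4) + (1.4)·(1.4) + (-2.6)·(-2.6)) / 4 = 23.2/4 = 5.8
  S[X_1,X_2] = ((-1.6)·(2) + (-0.6)·(-3) + (3.4)·(1) + (1.4)·(3) + (-2.6)·(-3)) / 4 = 14/4 = 3.5
  S[X_2,X_2] = ((2)·(2) + (-3)·(-3) + (1)·(1) + (3)·(3) + (-3)·(-3)) / 4 = 32/4 = 8
  S = [[5.8, 3.5],
 [3.5, 8]].

Step 3 — invert S. det(S) = 5.8·8 - (3.5)² = 34.15.
  S^{-1} = (1/det) · [[d, -b], [-b, a]] = [[0.2343, -0.1025],
 [-0.1025, 0.1698]].

Step 4 — quadratic form (x̄ - mu_0)^T · S^{-1} · (x̄ - mu_0):
  S^{-1} · (x̄ - mu_0) = (0.0381, 0.1083),
  (x̄ - mu_0)^T · [...] = (0.6)·(0.0381) + (1)·(0.1083) = 0.1312.

Step 5 — scale by n: T² = 5 · 0.1312 = 0.6559.

T² ≈ 0.6559


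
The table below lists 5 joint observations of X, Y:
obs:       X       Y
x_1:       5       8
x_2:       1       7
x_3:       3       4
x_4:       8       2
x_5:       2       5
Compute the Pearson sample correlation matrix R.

Step 1 — column means:
  mean(X) = (5 + 1 + 3 + 8 + 2) / 5 = 19/5 = 3.8
  mean(Y) = (8 + 7 + 4 + 2 + 5) / 5 = 26/5 = 5.2

Step 2 — sample variances and covariances s[i,j] = (1/(n-1)) · Σ_k (x_{k,i} - mean_i) · (x_{k,j} - mean_j), with n-1 = 4:
  s[X,X] = ((1.2)·(1.2) + (-2.8)·(-2.8) + (-0.8)·(-0.8) + (4.2)·(4.2) + (-1.8)·(-1.8)) / 4 = 30.8/4 = 7.7
  s[X,Y] = ((1.2)·(2.8) + (-2.8)·(1.8) + (-0.8)·(-1.2) + (4.2)·(-3.2) + (-1.8)·(-0.2)) / 4 = -13.8/4 = -3.45
  s[Y,Y] = ((2.8)·(2.8) + (1.8)·(1.8) + (-1.2)·(-1.2) + (-3.2)·(-3.2) + (-0.2)·(-0.2)) / 4 = 22.8/4 = 5.7
  Sample standard deviations s_i = √(s[i,i]):
  s(X) = √(7.7) = 2.7749
  s(Y) = √(5.7) = 2.3875

Step 3 — r_{ij} = s_{ij} / (s_i · s_j):
  r[X,X] = 1 (diagonal).
  r[X,Y] = -3.45 / (2.7749 · 2.3875) = -3.45 / 6.625 = -0.5208
  r[Y,Y] = 1 (diagonal).

R is symmetric with unit diagonal. Assembling:

R = [[1, -0.5208],
 [-0.5208, 1]]


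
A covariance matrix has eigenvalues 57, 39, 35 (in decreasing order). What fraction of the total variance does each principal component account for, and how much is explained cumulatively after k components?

Step 1 — total variance = trace(Sigma) = Σ λ_i = 57 + 39 + 35 = 131.

Step 2 — fraction explained by component i = λ_i / Σ λ:
  PC1: 57/131 = 0.4351
  PC2: 39/131 = 0.2977
  PC3: 35/131 = 0.2672

Step 3 — cumulative fraction after k components = (λ_1 + ... + λ_k) / Σ λ:
  k = 1: 57/131 = 0.4351
  k = 2: (57 + 39)/131 = 96/131 = 0.7328
  k = 3: (57 + 39 + 35)/131 = 131/131 = 1

Summary (fraction, with percent):

explained: PC1 0.4351 (43.51%), PC2 0.2977 (29.77%), PC3 0.2672 (26.72%);  cumulative: 0.4351, 0.7328, 1


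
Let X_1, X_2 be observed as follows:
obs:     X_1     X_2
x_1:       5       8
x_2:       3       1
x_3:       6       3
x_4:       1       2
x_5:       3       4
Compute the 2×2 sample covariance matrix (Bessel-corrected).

Step 1 — column means:
  mean(X_1) = (5 + 3 + 6 + 1 + 3) / 5 = 18/5 = 3.6
  mean(X_2) = (8 + 1 + 3 + 2 + 4) / 5 = 18/5 = 3.6

Step 2 — sample covariance S[i,j] = (1/(n-1)) · Σ_k (x_{k,i} - mean_i) · (x_{k,j} - mean_j), with n-1 = 4.
  S[X_1,X_1] = ((1.4)·(1.4) + (-0.6)·(-0.6) + (2.4)·(2.4) + (-2.6)·(-2.6) + (-0.6)·(-0.6)) / 4 = 15.2/4 = 3.8
  S[X_1,X_2] = ((1.4)·(4.4) + (-0.6)·(-2.6) + (2.4)·(-0.6) + (-2.6)·(-1.6) + (-0.6)·(0.4)) / 4 = 10.2/4 = 2.55
  S[X_2,X_2] = ((4.4)·(4.4) + (-2.6)·(-2.6) + (-0.6)·(-0.6) + (-1.6)·(-1.6) + (0.4)·(0.4)) / 4 = 29.2/4 = 7.3

S is symmetric (S[j,i] = S[i,j]). Assembling:

S = [[3.8, 2.55],
 [2.55, 7.3]]


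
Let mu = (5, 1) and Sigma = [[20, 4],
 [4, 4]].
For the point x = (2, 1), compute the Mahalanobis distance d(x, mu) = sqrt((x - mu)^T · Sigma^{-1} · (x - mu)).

Step 1 — centre the observation: (x - mu) = (-3, 0).

Step 2 — invert Sigma. det(Sigma) = 20·4 - (4)² = 64.
  Sigma^{-1} = (1/det) · [[d, -b], [-b, a]] = [[0.0625, -0.0625],
 [-0.0625, 0.3125]].

Step 3 — form the quadratic (x - mu)^T · Sigma^{-1} · (x - mu):
  Sigma^{-1} · (x - mu) = (-0.1875, 0.1875).
  (x - mu)^T · [Sigma^{-1} · (x - mu)] = (-3)·(-0.1875) + (0)·(0.1875) = 0.5625.

Step 4 — take square root: d = √(0.5625) ≈ 0.75.

d(x, mu) = √(0.5625) ≈ 0.75


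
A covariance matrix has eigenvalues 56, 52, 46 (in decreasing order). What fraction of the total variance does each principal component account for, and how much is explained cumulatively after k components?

Step 1 — total variance = trace(Sigma) = Σ λ_i = 56 + 52 + 46 = 154.

Step 2 — fraction explained by component i = λ_i / Σ λ:
  PC1: 56/154 = 0.3636
  PC2: 52/154 = 0.3377
  PC3: 46/154 = 0.2987

Step 3 — cumulative fraction after k components = (λ_1 + ... + λ_k) / Σ λ:
  k = 1: 56/154 = 0.3636
  k = 2: (56 + 52)/154 = 108/154 = 0.7013
  k = 3: (56 + 52 + 46)/154 = 154/154 = 1

Summary (fraction, with percent):

explained: PC1 0.3636 (36.36%), PC2 0.3377 (33.77%), PC3 0.2987 (29.87%);  cumulative: 0.3636, 0.7013, 1


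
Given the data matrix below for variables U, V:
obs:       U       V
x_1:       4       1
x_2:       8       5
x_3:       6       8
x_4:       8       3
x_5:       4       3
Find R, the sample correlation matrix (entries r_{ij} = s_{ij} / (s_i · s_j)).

Step 1 — column means:
  mean(U) = (4 + 8 + 6 + 8 + 4) / 5 = 30/5 = 6
  mean(V) = (1 + 5 + 8 + 3 + 3) / 5 = 20/5 = 4

Step 2 — sample variances and covariances s[i,j] = (1/(n-1)) · Σ_k (x_{k,i} - mean_i) · (x_{k,j} - mean_j), with n-1 = 4:
  s[U,U] = ((-2)·(-2) + (2)·(2) + (0)·(0) + (2)·(2) + (-2)·(-2)) / 4 = 16/4 = 4
  s[U,V] = ((-2)·(-3) + (2)·(1) + (0)·(4) + (2)·(-1) + (-2)·(-1)) / 4 = 8/4 = 2
  s[V,V] = ((-3)·(-3) + (1)·(1) + (4)·(4) + (-1)·(-1) + (-1)·(-1)) / 4 = 28/4 = 7
  Sample standard deviations s_i = √(s[i,i]):
  s(U) = √(4) = 2
  s(V) = √(7) = 2.6458

Step 3 — r_{ij} = s_{ij} / (s_i · s_j):
  r[U,U] = 1 (diagonal).
  r[U,V] = 2 / (2 · 2.6458) = 2 / 5.2915 = 0.378
  r[V,V] = 1 (diagonal).

R is symmetric with unit diagonal. Assembling:

R = [[1, 0.378],
 [0.378, 1]]


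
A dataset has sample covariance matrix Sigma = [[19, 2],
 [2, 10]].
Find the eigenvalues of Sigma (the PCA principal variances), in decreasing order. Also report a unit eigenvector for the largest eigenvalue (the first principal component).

Step 1 — characteristic polynomial of 2×2 Sigma:
  det(Sigma - λI) = λ² - trace · λ + det = 0.
  trace = 19 + 10 = 29, det = 19·10 - (2)² = 186.
Step 2 — discriminant:
  Δ = trace² - 4·det = 841 - 744 = 97.
Step 3 — eigenvalues:
  λ = (trace ± √Δ)/2 = (29 ± 9.8489)/2,
  λ_1 = 19.4244,  λ_2 = 9.5756.

Step 4 — unit eigenvector for λ_1: solve (Sigma - λ_1 I)v = 0. First row:
  (19 - 19.4244)·v_x + (2)·v_y = 0, i.e. (-0.4244)·v_x + (2)·v_y = 0,
  so v ∝ (b, λ_1 - a) = (2, 0.4244) = u.
  ||u|| = √((2)² + (0.4244)²) = √(4.1801) ≈ 2.0445,
  v_1 = u/||u|| ≈ (0.9782, 0.2076) (||v_1|| = 1).

λ_1 = 19.4244,  λ_2 = 9.5756;  v_1 ≈ (0.9782, 0.2076)


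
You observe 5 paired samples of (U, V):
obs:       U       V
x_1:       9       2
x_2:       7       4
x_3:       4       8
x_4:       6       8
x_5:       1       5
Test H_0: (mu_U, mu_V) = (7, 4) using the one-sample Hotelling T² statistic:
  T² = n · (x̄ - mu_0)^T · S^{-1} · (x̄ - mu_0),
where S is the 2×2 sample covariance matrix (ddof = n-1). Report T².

Step 1 — sample mean vector:
  mean(U) = (9 + 7 + 4 + 6 + 1) / 5 = 27/5 = 5.4
  mean(V) = (2 + 4 + 8 + 8 + 5) / 5 = 27/5 = 5.4
  x̄ = (5.4, 5.4),  deviation x̄ - mu_0 = (5.4, 5.4) - (7, 4) = (-1.6, 1.4).

Step 2 — sample covariance matrix, S[i,j] = (1/(n-1)) · Σ_k (x_{k,i} - mean_i) · (x_{k,j} - mean_j), divisor n-1 = 4:
  S[U,U] = ((3.6)·(3.6) + (1.6)·(1.6) + (-1.4)·(-1.4) + (0.6)·(0.6) + (-4.4)·(-4.4)) / 4 = 37.2/4 = 9.3
  S[U,V] = ((3.6)·(-3.4) + (1.6)·(-1.4) + (-1.4)·(2.6) + (0.6)·(2.6) + (-4.4)·(-0.4)) / 4 = -14.8/4 = -3.7
  S[V,V] = ((-3.4)·(-3.4) + (-1.4)·(-1.4) + (2.6)·(2.6) + (2.6)·(2.6) + (-0.4)·(-0.4)) / 4 = 27.2/4 = 6.8
  S = [[9.3, -3.7],
 [-3.7, 6.8]].

Step 3 — invert S. det(S) = 9.3·6.8 - (-3.7)² = 49.55.
  S^{-1} = (1/det) · [[d, -b], [-b, a]] = [[0.1372, 0.0747],
 [0.0747, 0.1877]].

Step 4 — quadratic form (x̄ - mu_0)^T · S^{-1} · (x̄ - mu_0):
  S^{-1} · (x̄ - mu_0) = (-0.115, 0.1433),
  (x̄ - mu_0)^T · [...] = (-1.6)·(-0.115) + (1.4)·(0.1433) = 0.3847.

Step 5 — scale by n: T² = 5 · 0.3847 = 1.9233.

T² ≈ 1.9233


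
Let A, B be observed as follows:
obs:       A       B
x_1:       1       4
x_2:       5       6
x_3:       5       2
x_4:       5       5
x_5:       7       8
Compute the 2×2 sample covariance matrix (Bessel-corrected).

Step 1 — column means:
  mean(A) = (1 + 5 + 5 + 5 + 7) / 5 = 23/5 = 4.6
  mean(B) = (4 + 6 + 2 + 5 + 8) / 5 = 25/5 = 5

Step 2 — sample covariance S[i,j] = (1/(n-1)) · Σ_k (x_{k,i} - mean_i) · (x_{k,j} - mean_j), with n-1 = 4.
  S[A,A] = ((-3.6)·(-3.6) + (0.4)·(0.4) + (0.4)·(0.4) + (0.4)·(0.4) + (2.4)·(2.4)) / 4 = 19.2/4 = 4.8
  S[A,B] = ((-3.6)·(-1) + (0.4)·(1) + (0.4)·(-3) + (0.4)·(0) + (2.4)·(3)) / 4 = 10/4 = 2.5
  S[B,B] = ((-1)·(-1) + (1)·(1) + (-3)·(-3) + (0)·(0) + (3)·(3)) / 4 = 20/4 = 5

S is symmetric (S[j,i] = S[i,j]). Assembling:

S = [[4.8, 2.5],
 [2.5, 5]]


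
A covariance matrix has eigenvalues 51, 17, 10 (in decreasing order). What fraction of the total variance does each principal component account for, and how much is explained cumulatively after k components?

Step 1 — total variance = trace(Sigma) = Σ λ_i = 51 + 17 + 10 = 78.

Step 2 — fraction explained by component i = λ_i / Σ λ:
  PC1: 51/78 = 0.6538
  PC2: 17/78 = 0.2179
  PC3: 10/78 = 0.1282

Step 3 — cumulative fraction after k components = (λ_1 + ... + λ_k) / Σ λ:
  k = 1: 51/78 = 0.6538
  k = 2: (51 + 17)/78 = 68/78 = 0.8718
  k = 3: (51 + 17 + 10)/78 = 78/78 = 1

Summary (fraction, with percent):

explained: PC1 0.6538 (65.38%), PC2 0.2179 (21.79%), PC3 0.1282 (12.82%);  cumulative: 0.6538, 0.8718, 1


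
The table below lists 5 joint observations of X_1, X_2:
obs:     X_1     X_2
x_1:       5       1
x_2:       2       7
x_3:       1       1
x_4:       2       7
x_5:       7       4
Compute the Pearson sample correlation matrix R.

Step 1 — column means:
  mean(X_1) = (5 + 2 + 1 + 2 + 7) / 5 = 17/5 = 3.4
  mean(X_2) = (1 + 7 + 1 + 7 + 4) / 5 = 20/5 = 4

Step 2 — sample variances and covariances s[i,j] = (1/(n-1)) · Σ_k (x_{k,i} - mean_i) · (x_{k,j} - mean_j), with n-1 = 4:
  s[X_1,X_1] = ((1.6)·(1.6) + (-1.4)·(-1.4) + (-2.4)·(-2.4) + (-1.4)·(-1.4) + (3.6)·(3.6)) / 4 = 25.2/4 = 6.3
  s[X_1,X_2] = ((1.6)·(-3) + (-1.4)·(3) + (-2.4)·(-3) + (-1.4)·(3) + (3.6)·(0)) / 4 = -6/4 = -1.5
  s[X_2,X_2] = ((-3)·(-3) + (3)·(3) + (-3)·(-3) + (3)·(3) + (0)·(0)) / 4 = 36/4 = 9
  Sample standard deviations s_i = √(s[i,i]):
  s(X_1) = √(6.3) = 2.51
  s(X_2) = √(9) = 3

Step 3 — r_{ij} = s_{ij} / (s_i · s_j):
  r[X_1,X_1] = 1 (diagonal).
  r[X_1,X_2] = -1.5 / (2.51 · 3) = -1.5 / 7.5299 = -0.1992
  r[X_2,X_2] = 1 (diagonal).

R is symmetric with unit diagonal. Assembling:

R = [[1, -0.1992],
 [-0.1992, 1]]


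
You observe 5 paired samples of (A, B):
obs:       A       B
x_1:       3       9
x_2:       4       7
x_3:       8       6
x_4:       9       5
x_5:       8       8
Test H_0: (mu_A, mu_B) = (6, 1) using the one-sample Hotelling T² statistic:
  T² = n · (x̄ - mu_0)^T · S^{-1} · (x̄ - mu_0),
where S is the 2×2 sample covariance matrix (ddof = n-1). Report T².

Step 1 — sample mean vector:
  mean(A) = (3 + 4 + 8 + 9 + 8) / 5 = 32/5 = 6.4
  mean(B) = (9 + 7 + 6 + 5 + 8) / 5 = 35/5 = 7
  x̄ = (6.4, 7),  deviation x̄ - mu_0 = (6.4, 7) - (6, 1) = (0.4, 6).

Step 2 — sample covariance matrix, S[i,j] = (1/(n-1)) · Σ_k (x_{k,i} - mean_i) · (x_{k,j} - mean_j), divisor n-1 = 4:
  S[A,A] = ((-3.4)·(-3.4) + (-2.4)·(-2.4) + (1.6)·(1.6) + (2.6)·(2.6) + (1.6)·(1.6)) / 4 = 29.2/4 = 7.3
  S[A,B] = ((-3.4)·(2) + (-2.4)·(0) + (1.6)·(-1) + (2.6)·(-2) + (1.6)·(1)) / 4 = -12/4 = -3
  S[B,B] = ((2)·(2) + (0)·(0) + (-1)·(-1) + (-2)·(-2) + (1)·(1)) / 4 = 10/4 = 2.5
  S = [[7.3, -3],
 [-3, 2.5]].

Step 3 — invert S. det(S) = 7.3·2.5 - (-3)² = 9.25.
  S^{-1} = (1/det) · [[d, -b], [-b, a]] = [[0.2703, 0.3243],
 [0.3243, 0.7892]].

Step 4 — quadratic form (x̄ - mu_0)^T · S^{-1} · (x̄ - mu_0):
  S^{-1} · (x̄ - mu_0) = (2.0541, 4.8649),
  (x̄ - mu_0)^T · [...] = (0.4)·(2.0541) + (6)·(4.8649) = 30.0108.

Step 5 — scale by n: T² = 5 · 30.0108 = 150.0541.

T² ≈ 150.0541


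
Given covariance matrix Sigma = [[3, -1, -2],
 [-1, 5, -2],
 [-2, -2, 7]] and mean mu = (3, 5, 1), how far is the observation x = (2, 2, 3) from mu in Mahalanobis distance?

Step 1 — centre the observation: (x - mu) = (-1, -3, 2).

Step 2 — invert Sigma (cofactor / det for 3×3, or solve directly):
  Sigma^{-1} = [[0.5345, 0.1897, 0.2069],
 [0.1897, 0.2931, 0.1379],
 [0.2069, 0.1379, 0.2414]].

Step 3 — form the quadratic (x - mu)^T · Sigma^{-1} · (x - mu):
  Sigma^{-1} · (x - mu) = (-0.6897, -0.7931, -0.1379).
  (x - mu)^T · [Sigma^{-1} · (x - mu)] = (-1)·(-0.6897) + (-3)·(-0.7931) + (2)·(-0.1379) = 2.7931.

Step 4 — take square root: d = √(2.7931) ≈ 1.6713.

d(x, mu) = √(2.7931) ≈ 1.6713
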